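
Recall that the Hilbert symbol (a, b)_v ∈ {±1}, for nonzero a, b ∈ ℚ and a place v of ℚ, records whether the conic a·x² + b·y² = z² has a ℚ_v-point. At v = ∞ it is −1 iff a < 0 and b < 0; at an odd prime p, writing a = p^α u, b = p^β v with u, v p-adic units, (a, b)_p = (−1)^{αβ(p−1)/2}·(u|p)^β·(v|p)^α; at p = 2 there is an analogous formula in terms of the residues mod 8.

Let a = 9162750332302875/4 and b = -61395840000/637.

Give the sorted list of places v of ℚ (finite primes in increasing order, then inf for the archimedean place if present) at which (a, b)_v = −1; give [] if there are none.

[5, 7, 11, 17]

(a, b) ≡ (7315, -138567) mod (ℚ^×)²; places V = {2, 3, 5, 7, 11, 13, 17, 19, ∞}.
(a,b)_19: α=3, u≡17; β=1, v≡2 (mod 19); (17|19)=+1, (2|19)=-1; sign (−1)^1·+1^1·-1^3 = +1.
(a,b)_∞: sgn(7315)=+, sgn(-138567)=−, so +1.
(a,b)_7: α=3, u≡2; β=-2, v≡5 (mod 7); (2|7)=+1, (5|7)=-1; sign (−1)^0·+1^-2·-1^3 = -1.
(a,b)_13: α=0, u≡12; β=-1, v≡9 (mod 13); (12|13)=+1, (9|13)=+1; sign (−1)^0·+1^-1·+1^0 = +1.
(a,b)_17: α=2, u≡11; β=1, v≡15 (mod 17); (11|17)=-1, (15|17)=+1; sign (−1)^0·-1^1·+1^2 = -1.
(a,b)_11: α=3, u≡1; β=1, v≡4 (mod 11); (1|11)=+1, (4|11)=+1; sign (−1)^1·+1^1·+1^3 = -1.
(a,b)_2: α=-2, β=10; u≡3, v≡1 (mod 8); ε(u)ε(v)=1·0, αω(v)=-2·0, βω(u)=10·1; sum ≡ 0  ⇒  +1.
(a,b)_3: α=4, u≡1; β=3, v≡2 (mod 3); (1|3)=+1, (2|3)=-1; sign (−1)^0·+1^3·-1^4 = +1.
(a,b)_5: α=3, u≡2; β=4, v≡3 (mod 5); (2|5)=-1, (3|5)=-1; sign (−1)^0·-1^4·-1^3 = -1.
Ram(7315, -138567) = {5, 7, 11, 17}; no ℚ_5-point on the conic.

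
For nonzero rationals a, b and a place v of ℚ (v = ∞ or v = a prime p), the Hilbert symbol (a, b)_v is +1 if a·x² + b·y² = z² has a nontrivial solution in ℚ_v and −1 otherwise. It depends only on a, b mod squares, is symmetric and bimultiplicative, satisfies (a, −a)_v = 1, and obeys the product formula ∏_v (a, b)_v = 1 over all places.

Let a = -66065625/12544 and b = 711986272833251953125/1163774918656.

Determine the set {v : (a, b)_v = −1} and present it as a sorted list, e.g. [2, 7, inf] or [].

Mod squares: a ≡ -145, b ≡ 29. Check v ∈ {∞, 2, 3, 5, 7, 29, 43}.
v=43: a=43^0·(≡39), b=43^-2·(≡18) mod 43; (39|43)=-1, (18|43)=-1; (−1)^{0·-2·21}·(-1)^-2·(-1)^0 = +1.
v=29: a=29^1·(≡9), b=29^3·(≡6) mod 29; (9|29)=+1, (6|29)=+1; (−1)^{1·3·14}·(+1)^3·(+1)^1 = +1.
v=7: a=7^-2·(≡1), b=7^-4·(≡1) mod 7; (1|7)=+1, (1|7)=+1; (−1)^{-2·-4·3}·(+1)^-4·(+1)^-2 = +1.
v=3: a=3^6·(≡2), b=3^14·(≡2) mod 3; (2|3)=-1, (2|3)=-1; (−1)^{6·14·1}·(-1)^14·(-1)^6 = +1.
v=∞: -145 < 0 and 29 > 0  ⇒  (a,b)_∞ = +1.
v=5: a=5^5·(≡1), b=5^14·(≡1) mod 5; (1|5)=+1, (1|5)=+1; (−1)^{5·14·2}·(+1)^14·(+1)^5 = +1.
v=2: v_2(a)=-8, v_2(b)=-18; units ≡ 7, 5 (mod 8); ε·ε+αω+βω = 1·0+-8·1+-18·0 ≡ 0  ⇒  (a,b)_2 = +1.
Every local symbol is +1, so the conic -145·x² + 29·y² = z² has ℚ_v-points for all v and hence a ℚ-point; (a, b / ℚ) ≅ M_2(ℚ).

[]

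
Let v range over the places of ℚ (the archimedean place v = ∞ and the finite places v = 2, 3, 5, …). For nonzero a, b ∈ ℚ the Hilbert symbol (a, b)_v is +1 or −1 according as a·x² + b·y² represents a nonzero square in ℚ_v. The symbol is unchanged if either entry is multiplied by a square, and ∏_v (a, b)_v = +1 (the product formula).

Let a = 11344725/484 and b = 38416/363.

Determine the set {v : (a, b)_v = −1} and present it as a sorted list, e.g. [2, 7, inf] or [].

[3, 7]

Mod squares: a ≡ 21, b ≡ 3. Check v ∈ {∞, 2, 3, 5, 7, 11}.
v=∞: 21 > 0 and 3 > 0  ⇒  (a,b)_∞ = +1.
v=11: a=11^-2·(≡10), b=11^-2·(≡5) mod 11; (10|11)=-1, (5|11)=+1; (−1)^{-2·-2·5}·(-1)^-2·(+1)^-2 = +1.
v=5: a=5^2·(≡1), b=5^0·(≡2) mod 5; (1|5)=+1, (2|5)=-1; (−1)^{2·0·2}·(+1)^0·(-1)^2 = +1.
v=2: v_2(a)=-2, v_2(b)=4; units ≡ 5, 3 (mod 8); ε·ε+αω+βω = 0·1+-2·1+4·1 ≡ 0  ⇒  (a,b)_2 = +1.
v=7: a=7^5·(≡3), b=7^4·(≡5) mod 7; (3|7)=-1, (5|7)=-1; (−1)^{5·4·3}·(-1)^4·(-1)^5 = -1.
v=3: a=3^3·(≡1), b=3^-1·(≡1) mod 3; (1|3)=+1, (1|3)=+1; (−1)^{3·-1·1}·(+1)^-1·(+1)^3 = -1.
Ram(21, 3) = {3, 7}; no ℚ_3-point on the conic.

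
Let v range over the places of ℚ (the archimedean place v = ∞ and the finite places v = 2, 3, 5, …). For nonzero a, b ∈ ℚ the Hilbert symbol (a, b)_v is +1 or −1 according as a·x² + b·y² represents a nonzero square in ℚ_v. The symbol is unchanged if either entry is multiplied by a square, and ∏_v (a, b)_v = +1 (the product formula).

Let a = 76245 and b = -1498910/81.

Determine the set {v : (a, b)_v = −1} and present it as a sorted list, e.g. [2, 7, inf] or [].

(a, b) ≡ (76245, -30590) mod (ℚ^×)²; places V = {2, 3, 5, 7, 13, 17, 19, 23, ∞}.
(a,b)_17: α=1, u≡14; β=0, v≡5 (mod 17); (14|17)=-1, (5|17)=-1; sign (−1)^0·-1^0·-1^1 = -1.
(a,b)_19: α=0, u≡17; β=1, v≡11 (mod 19); (17|19)=+1, (11|19)=+1; sign (−1)^0·+1^1·+1^0 = +1.
(a,b)_13: α=1, u≡2; β=0, v≡1 (mod 13); (2|13)=-1, (1|13)=+1; sign (−1)^0·-1^0·+1^1 = +1.
(a,b)_5: α=1, u≡4; β=1, v≡3 (mod 5); (4|5)=+1, (3|5)=-1; sign (−1)^0·+1^1·-1^1 = -1.
(a,b)_∞: sgn(76245)=+, sgn(-30590)=−, so +1.
(a,b)_3: α=1, u≡2; β=-4, v≡1 (mod 3); (2|3)=-1, (1|3)=+1; sign (−1)^0·-1^-4·+1^1 = +1.
(a,b)_2: α=0, β=1; u≡5, v≡1 (mod 8); ε(u)ε(v)=0·0, αω(v)=0·0, βω(u)=1·1; sum ≡ 1  ⇒  -1.
(a,b)_7: α=0, u≡1; β=3, v≡3 (mod 7); (1|7)=+1, (3|7)=-1; sign (−1)^0·+1^3·-1^0 = +1.
(a,b)_23: α=1, u≡3; β=1, v≡1 (mod 23); (3|23)=+1, (1|23)=+1; sign (−1)^1·+1^1·+1^1 = -1.
(76245, -30590 / ℚ) ramifies at {2, 5, 17, 23}: a division algebra.

[2, 5, 17, 23]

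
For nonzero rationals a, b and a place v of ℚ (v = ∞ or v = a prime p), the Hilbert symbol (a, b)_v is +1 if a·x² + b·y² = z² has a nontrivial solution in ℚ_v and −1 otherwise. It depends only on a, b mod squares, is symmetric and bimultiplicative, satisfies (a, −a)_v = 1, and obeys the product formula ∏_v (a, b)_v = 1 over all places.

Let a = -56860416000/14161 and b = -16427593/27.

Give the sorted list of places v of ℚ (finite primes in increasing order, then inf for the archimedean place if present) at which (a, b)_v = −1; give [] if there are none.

[2, 3, 13, 23, 41, inf]

(a, b) ≡ (-246790, -1005771) mod (ℚ^×)²; places V = {2, 3, 5, 7, 13, 17, 23, 29, 37, 41, ∞}.
(a,b)_7: α=-2, u≡2; β=2, v≡6 (mod 7); (2|7)=+1, (6|7)=-1; sign (−1)^0·+1^2·-1^-2 = +1.
(a,b)_29: α=1, u≡4; β=0, v≡25 (mod 29); (4|29)=+1, (25|29)=+1; sign (−1)^0·+1^0·+1^1 = +1.
(a,b)_37: α=1, u≡1; β=1, v≡10 (mod 37); (1|37)=+1, (10|37)=+1; sign (−1)^0·+1^1·+1^1 = +1.
(a,b)_2: α=11, β=0; u≡5, v≡5 (mod 8); ε(u)ε(v)=0·0, αω(v)=11·1, βω(u)=0·1; sum ≡ 1  ⇒  -1.
(a,b)_17: α=-2, u≡8; β=1, v≡7 (mod 17); (8|17)=+1, (7|17)=-1; sign (−1)^0·+1^1·-1^-2 = +1.
(a,b)_23: α=1, u≡22; β=0, v≡22 (mod 23); (22|23)=-1, (22|23)=-1; sign (−1)^0·-1^0·-1^1 = -1.
(a,b)_13: α=0, u≡7; β=1, v≡4 (mod 13); (7|13)=-1, (4|13)=+1; sign (−1)^0·-1^1·+1^0 = -1.
(a,b)_3: α=2, u≡2; β=-3, v≡2 (mod 3); (2|3)=-1, (2|3)=-1; sign (−1)^0·-1^-3·-1^2 = -1.
(a,b)_5: α=3, u≡2; β=0, v≡1 (mod 5); (2|5)=-1, (1|5)=+1; sign (−1)^0·-1^0·+1^3 = +1.
(a,b)_∞: sgn(-246790)=−, sgn(-1005771)=−, so -1.
(a,b)_41: α=0, u≡24; β=1, v≡22 (mod 41); (24|41)=-1, (22|41)=-1; sign (−1)^0·-1^1·-1^0 = -1.
|Ram(-246790, -1005771)| = 6, even; anisotropic at {2, 3, 13, 23, 41, ∞}.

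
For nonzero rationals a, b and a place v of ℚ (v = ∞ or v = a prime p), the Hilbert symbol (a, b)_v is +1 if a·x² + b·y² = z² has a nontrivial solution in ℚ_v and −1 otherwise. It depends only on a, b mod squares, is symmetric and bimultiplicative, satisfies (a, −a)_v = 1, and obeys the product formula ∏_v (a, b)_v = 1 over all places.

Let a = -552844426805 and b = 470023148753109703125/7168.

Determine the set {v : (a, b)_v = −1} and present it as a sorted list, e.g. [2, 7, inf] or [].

[2, 5, 19, 37]

Mod squares: a ≡ -5, b ≡ 211603. Check v ∈ {∞, 2, 3, 5, 7, 11, 19, 37, 43}.
v=5: a=5^1·(≡4), b=5^6·(≡2) mod 5; (4|5)=+1, (2|5)=-1; (−1)^{1·6·2}·(+1)^6·(-1)^1 = -1.
v=7: a=7^0·(≡1), b=7^-1·(≡5) mod 7; (1|7)=+1, (5|7)=-1; (−1)^{0·-1·3}·(+1)^-1·(-1)^0 = +1.
v=11: a=11^2·(≡6), b=11^2·(≡8) mod 11; (6|11)=-1, (8|11)=-1; (−1)^{2·2·5}·(-1)^2·(-1)^2 = +1.
v=43: a=43^2·(≡13), b=43^3·(≡2) mod 43; (13|43)=+1, (2|43)=-1; (−1)^{2·3·21}·(+1)^3·(-1)^2 = +1.
v=37: a=37^2·(≡31), b=37^3·(≡28) mod 37; (31|37)=-1, (28|37)=+1; (−1)^{2·3·18}·(-1)^3·(+1)^2 = -1.
v=3: a=3^0·(≡1), b=3^2·(≡1) mod 3; (1|3)=+1, (1|3)=+1; (−1)^{0·2·1}·(+1)^2·(+1)^0 = +1.
v=19: a=19^2·(≡18), b=19^3·(≡14) mod 19; (18|19)=-1, (14|19)=-1; (−1)^{2·3·9}·(-1)^3·(-1)^2 = -1.
v=∞: -5 < 0 and 211603 > 0  ⇒  (a,b)_∞ = +1.
v=2: v_2(a)=0, v_2(b)=-10; units ≡ 3, 3 (mod 8); ε·ε+αω+βω = 1·1+0·1+-10·1 ≡ 1  ⇒  (a,b)_2 = -1.
Ram(-5, 211603) = {2, 5, 19, 37}; no ℚ_2-point on the conic.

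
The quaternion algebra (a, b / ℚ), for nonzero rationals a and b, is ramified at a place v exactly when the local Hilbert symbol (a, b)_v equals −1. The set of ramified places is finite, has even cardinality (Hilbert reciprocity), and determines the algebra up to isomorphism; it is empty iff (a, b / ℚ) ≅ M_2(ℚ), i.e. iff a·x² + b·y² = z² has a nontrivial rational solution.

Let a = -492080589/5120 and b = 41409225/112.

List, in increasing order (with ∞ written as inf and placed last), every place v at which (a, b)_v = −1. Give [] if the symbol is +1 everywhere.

(a, b) ≡ (-2145, 7) mod (ℚ^×)²; places V = {2, 3, 5, 7, 11, 13, 17, ∞}.
(a,b)_17: α=2, u≡12; β=0, v≡3 (mod 17); (12|17)=-1, (3|17)=-1; sign (−1)^0·-1^0·-1^2 = +1.
(a,b)_11: α=1, u≡5; β=2, v≡2 (mod 11); (5|11)=+1, (2|11)=-1; sign (−1)^0·+1^2·-1^1 = -1.
(a,b)_7: α=2, u≡4; β=-1, v≡2 (mod 7); (4|7)=+1, (2|7)=+1; sign (−1)^0·+1^-1·+1^2 = +1.
(a,b)_3: α=5, u≡2; β=4, v≡1 (mod 3); (2|3)=-1, (1|3)=+1; sign (−1)^0·-1^4·+1^5 = +1.
(a,b)_5: α=-1, u≡4; β=2, v≡2 (mod 5); (4|5)=+1, (2|5)=-1; sign (−1)^0·+1^2·-1^-1 = -1.
(a,b)_2: α=-10, β=-4; u≡7, v≡7 (mod 8); ε(u)ε(v)=1·1, αω(v)=-10·0, βω(u)=-4·0; sum ≡ 1  ⇒  -1.
(a,b)_13: α=1, u≡3; β=2, v≡5 (mod 13); (3|13)=+1, (5|13)=-1; sign (−1)^0·+1^2·-1^1 = -1.
(a,b)_∞: sgn(-2145)=−, sgn(7)=+, so +1.
|Ram(-2145, 7)| = 4, even; anisotropic at {2, 5, 11, 13}.

[2, 5, 11, 13]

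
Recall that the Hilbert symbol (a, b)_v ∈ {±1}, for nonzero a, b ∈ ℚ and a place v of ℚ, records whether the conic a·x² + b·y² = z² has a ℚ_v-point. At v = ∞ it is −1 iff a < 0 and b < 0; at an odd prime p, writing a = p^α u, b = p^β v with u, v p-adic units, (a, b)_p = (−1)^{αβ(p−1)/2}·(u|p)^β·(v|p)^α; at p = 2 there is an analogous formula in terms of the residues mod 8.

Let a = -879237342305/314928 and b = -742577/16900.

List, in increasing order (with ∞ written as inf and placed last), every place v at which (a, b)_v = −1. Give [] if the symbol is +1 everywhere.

[5, 17, 29, inf]

Mod squares: a ≡ -70035, b ≡ -17. Check v ∈ {∞, 2, 3, 5, 7, 11, 13, 17, 19, 23, 29}.
v=11: a=11^0·(≡7), b=11^2·(≡3) mod 11; (7|11)=-1, (3|11)=+1; (−1)^{0·2·5}·(-1)^2·(+1)^0 = +1.
v=17: a=17^2·(≡7), b=17^1·(≡13) mod 17; (7|17)=-1, (13|17)=+1; (−1)^{2·1·8}·(-1)^1·(+1)^2 = -1.
v=13: a=13^0·(≡1), b=13^-2·(≡1) mod 13; (1|13)=+1, (1|13)=+1; (−1)^{0·-2·6}·(+1)^-2·(+1)^0 = +1.
v=23: a=23^1·(≡19), b=23^0·(≡9) mod 23; (19|23)=-1, (9|23)=+1; (−1)^{1·0·11}·(-1)^0·(+1)^1 = +1.
v=29: a=29^1·(≡14), b=29^0·(≡17) mod 29; (14|29)=-1, (17|29)=-1; (−1)^{1·0·14}·(-1)^0·(-1)^1 = -1.
v=7: a=7^1·(≡6), b=7^0·(≡2) mod 7; (6|7)=-1, (2|7)=+1; (−1)^{1·0·3}·(-1)^0·(+1)^1 = +1.
v=∞: -70035 < 0 and -17 < 0  ⇒  (a,b)_∞ = -1.
v=5: a=5^1·(≡3), b=5^-2·(≡3) mod 5; (3|5)=-1, (3|5)=-1; (−1)^{1·-2·2}·(-1)^-2·(-1)^1 = -1.
v=3: a=3^-9·(≡1), b=3^0·(≡1) mod 3; (1|3)=+1, (1|3)=+1; (−1)^{-9·0·1}·(+1)^0·(+1)^-9 = +1.
v=19: a=19^4·(≡8), b=19^2·(≡10) mod 19; (8|19)=-1, (10|19)=-1; (−1)^{4·2·9}·(-1)^2·(-1)^4 = +1.
v=2: v_2(a)=-4, v_2(b)=-2; units ≡ 5, 7 (mod 8); ε·ε+αω+βω = 0·1+-4·0+-2·1 ≡ 0  ⇒  (a,b)_2 = +1.
Ram(-70035, -17) = {5, 17, 29, ∞}; no ℚ_5-point on the conic.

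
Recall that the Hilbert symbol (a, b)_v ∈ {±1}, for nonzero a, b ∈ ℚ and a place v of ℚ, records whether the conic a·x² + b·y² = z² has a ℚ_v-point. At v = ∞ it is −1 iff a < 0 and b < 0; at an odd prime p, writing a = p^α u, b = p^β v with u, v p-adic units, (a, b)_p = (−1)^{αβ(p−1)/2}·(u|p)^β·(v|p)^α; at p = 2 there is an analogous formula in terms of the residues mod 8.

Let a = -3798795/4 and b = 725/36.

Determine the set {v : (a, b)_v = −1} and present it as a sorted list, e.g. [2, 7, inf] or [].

[3, 29]

Mod squares: a ≡ -31395, b ≡ 29. Check v ∈ {∞, 2, 3, 5, 7, 11, 13, 23, 29}.
v=∞: -31395 < 0 and 29 > 0  ⇒  (a,b)_∞ = +1.
v=13: a=13^1·(≡3), b=13^0·(≡1) mod 13; (3|13)=+1, (1|13)=+1; (−1)^{1·0·6}·(+1)^0·(+1)^1 = +1.
v=2: v_2(a)=-2, v_2(b)=-2; units ≡ 5, 5 (mod 8); ε·ε+αω+βω = 0·0+-2·1+-2·1 ≡ 0  ⇒  (a,b)_2 = +1.
v=23: a=23^1·(≡11), b=23^0·(≡8) mod 23; (11|23)=-1, (8|23)=+1; (−1)^{1·0·11}·(-1)^0·(+1)^1 = +1.
v=7: a=7^1·(≡1), b=7^0·(≡4) mod 7; (1|7)=+1, (4|7)=+1; (−1)^{1·0·3}·(+1)^0·(+1)^1 = +1.
v=29: a=29^0·(≡15), b=29^1·(≡16) mod 29; (15|29)=-1, (16|29)=+1; (−1)^{0·1·14}·(-1)^1·(+1)^0 = -1.
v=5: a=5^1·(≡4), b=5^2·(≡4) mod 5; (4|5)=+1, (4|5)=+1; (−1)^{1·2·2}·(+1)^2·(+1)^1 = +1.
v=3: a=3^1·(≡2), b=3^-2·(≡2) mod 3; (2|3)=-1, (2|3)=-1; (−1)^{1·-2·1}·(-1)^-2·(-1)^1 = -1.
v=11: a=11^2·(≡8), b=11^0·(≡7) mod 11; (8|11)=-1, (7|11)=-1; (−1)^{2·0·5}·(-1)^0·(-1)^2 = +1.
Ram(-31395, 29) = {3, 29}; no ℚ_3-point on the conic.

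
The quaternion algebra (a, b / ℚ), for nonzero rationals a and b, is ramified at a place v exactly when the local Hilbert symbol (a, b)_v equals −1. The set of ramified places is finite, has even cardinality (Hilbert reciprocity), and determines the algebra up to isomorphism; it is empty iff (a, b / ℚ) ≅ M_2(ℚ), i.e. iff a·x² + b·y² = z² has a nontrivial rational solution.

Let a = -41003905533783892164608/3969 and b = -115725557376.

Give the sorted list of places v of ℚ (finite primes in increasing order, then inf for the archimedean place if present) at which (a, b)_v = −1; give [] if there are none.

[2, 17, 31, inf]

Mod squares: a ≡ -62, b ≡ -209066. Check v ∈ {∞, 2, 3, 7, 11, 13, 17, 31, 43}.
v=13: a=13^2·(≡3), b=13^1·(≡4) mod 13; (3|13)=+1, (4|13)=+1; (−1)^{2·1·6}·(+1)^1·(+1)^2 = +1.
v=2: v_2(a)=17, v_2(b)=7; units ≡ 1, 3 (mod 8); ε·ε+αω+βω = 0·1+17·1+7·0 ≡ 1  ⇒  (a,b)_2 = -1.
v=3: a=3^-4·(≡1), b=3^2·(≡1) mod 3; (1|3)=+1, (1|3)=+1; (−1)^{-4·2·1}·(+1)^2·(+1)^-4 = +1.
v=17: a=17^2·(≡10), b=17^1·(≡7) mod 17; (10|17)=-1, (7|17)=-1; (−1)^{2·1·8}·(-1)^1·(-1)^2 = -1.
v=11: a=11^2·(≡9), b=11^1·(≡10) mod 11; (9|11)=+1, (10|11)=-1; (−1)^{2·1·5}·(+1)^1·(-1)^2 = +1.
v=7: a=7^-2·(≡1), b=7^0·(≡5) mod 7; (1|7)=+1, (5|7)=-1; (−1)^{-2·0·3}·(+1)^0·(-1)^-2 = +1.
v=31: a=31^5·(≡27), b=31^2·(≡26) mod 31; (27|31)=-1, (26|31)=-1; (−1)^{5·2·15}·(-1)^2·(-1)^5 = -1.
v=∞: -62 < 0 and -209066 < 0  ⇒  (a,b)_∞ = -1.
v=43: a=43^2·(≡14), b=43^1·(≡9) mod 43; (14|43)=+1, (9|43)=+1; (−1)^{2·1·21}·(+1)^1·(+1)^2 = +1.
Ram(-62, -209066) = {2, 17, 31, ∞}; no ℚ_2-point on the conic.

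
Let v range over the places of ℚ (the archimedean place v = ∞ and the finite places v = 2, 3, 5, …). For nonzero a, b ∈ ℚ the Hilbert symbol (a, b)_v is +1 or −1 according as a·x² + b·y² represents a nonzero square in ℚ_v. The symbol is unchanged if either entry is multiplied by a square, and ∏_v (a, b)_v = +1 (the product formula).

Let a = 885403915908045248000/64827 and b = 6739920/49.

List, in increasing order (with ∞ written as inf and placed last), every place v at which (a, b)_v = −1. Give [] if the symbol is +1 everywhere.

[2, 3, 5, 23]

(a, b) ≡ (12210, 46805) mod (ℚ^×)²; places V = {2, 3, 5, 7, 11, 13, 17, 23, 31, 37, ∞}.
(a,b)_11: α=1, u≡7; β=1, v≡4 (mod 11); (7|11)=-1, (4|11)=+1; sign (−1)^1·-1^1·+1^1 = +1.
(a,b)_37: α=3, u≡21; β=1, v≡10 (mod 37); (21|37)=+1, (10|37)=+1; sign (−1)^0·+1^1·+1^3 = +1.
(a,b)_5: α=3, u≡2; β=1, v≡1 (mod 5); (2|5)=-1, (1|5)=+1; sign (−1)^0·-1^1·+1^3 = -1.
(a,b)_23: α=2, u≡5; β=1, v≡22 (mod 23); (5|23)=-1, (22|23)=-1; sign (−1)^0·-1^1·-1^2 = -1.
(a,b)_31: α=2, u≡12; β=0, v≡22 (mod 31); (12|31)=-1, (22|31)=-1; sign (−1)^0·-1^0·-1^2 = +1.
(a,b)_7: α=-4, u≡1; β=-2, v≡5 (mod 7); (1|7)=+1, (5|7)=-1; sign (−1)^0·+1^-2·-1^-4 = +1.
(a,b)_∞: sgn(12210)=+, sgn(46805)=+, so +1.
(a,b)_3: α=-3, u≡2; β=2, v≡2 (mod 3); (2|3)=-1, (2|3)=-1; sign (−1)^0·-1^2·-1^-3 = -1.
(a,b)_17: α=2, u≡1; β=0, v≡1 (mod 17); (1|17)=+1, (1|17)=+1; sign (−1)^0·+1^0·+1^2 = +1.
(a,b)_13: α=2, u≡4; β=0, v≡7 (mod 13); (4|13)=+1, (7|13)=-1; sign (−1)^0·+1^0·-1^2 = +1.
(a,b)_2: α=9, β=4; u≡1, v≡5 (mod 8); ε(u)ε(v)=0·0, αω(v)=9·1, βω(u)=4·0; sum ≡ 1  ⇒  -1.
Ram(12210, 46805) = {2, 3, 5, 23}; no ℚ_2-point on the conic.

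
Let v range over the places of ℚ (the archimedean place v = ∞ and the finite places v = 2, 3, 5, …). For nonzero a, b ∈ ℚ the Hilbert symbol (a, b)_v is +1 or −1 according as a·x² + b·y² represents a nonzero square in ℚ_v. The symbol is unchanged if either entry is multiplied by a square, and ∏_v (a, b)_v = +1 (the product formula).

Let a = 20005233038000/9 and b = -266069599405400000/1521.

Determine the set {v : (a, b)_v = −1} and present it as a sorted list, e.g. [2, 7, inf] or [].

(a, b) ≡ (2827355, -376038215) mod (ℚ^×)²; places V = {2, 3, 5, 7, 13, 17, 19, 29, 31, 37, ∞}.
(a,b)_3: α=-2, u≡2; β=-2, v≡1 (mod 3); (2|3)=-1, (1|3)=+1; sign (−1)^0·-1^-2·+1^-2 = +1.
(a,b)_17: α=1, u≡2; β=1, v≡12 (mod 17); (2|17)=+1, (12|17)=-1; sign (−1)^0·+1^1·-1^1 = -1.
(a,b)_37: α=1, u≡26; β=1, v≡23 (mod 37); (26|37)=+1, (23|37)=-1; sign (−1)^0·+1^1·-1^1 = -1.
(a,b)_13: α=0, u≡6; β=-2, v≡7 (mod 13); (6|13)=-1, (7|13)=-1; sign (−1)^0·-1^-2·-1^0 = +1.
(a,b)_7: α=2, u≡5; β=3, v≡6 (mod 7); (5|7)=-1, (6|7)=-1; sign (−1)^0·-1^3·-1^2 = -1.
(a,b)_∞: sgn(2827355)=+, sgn(-376038215)=−, so +1.
(a,b)_2: α=4, β=6; u≡3, v≡1 (mod 8); ε(u)ε(v)=1·0, αω(v)=4·0, βω(u)=6·1; sum ≡ 0  ⇒  +1.
(a,b)_5: α=3, u≡1; β=5, v≡2 (mod 5); (1|5)=+1, (2|5)=-1; sign (−1)^0·+1^5·-1^3 = -1.
(a,b)_31: α=1, u≡12; β=1, v≡8 (mod 31); (12|31)=-1, (8|31)=+1; sign (−1)^1·-1^1·+1^1 = +1.
(a,b)_19: α=2, u≡10; β=3, v≡4 (mod 19); (10|19)=-1, (4|19)=+1; sign (−1)^0·-1^3·+1^2 = -1.
(a,b)_29: α=1, u≡27; β=1, v≡16 (mod 29); (27|29)=-1, (16|29)=+1; sign (−1)^0·-1^1·+1^1 = -1.
(2827355, -376038215 / ℚ) ramifies at {5, 7, 17, 19, 29, 37}: a division algebra.

[5, 7, 17, 19, 29, 37]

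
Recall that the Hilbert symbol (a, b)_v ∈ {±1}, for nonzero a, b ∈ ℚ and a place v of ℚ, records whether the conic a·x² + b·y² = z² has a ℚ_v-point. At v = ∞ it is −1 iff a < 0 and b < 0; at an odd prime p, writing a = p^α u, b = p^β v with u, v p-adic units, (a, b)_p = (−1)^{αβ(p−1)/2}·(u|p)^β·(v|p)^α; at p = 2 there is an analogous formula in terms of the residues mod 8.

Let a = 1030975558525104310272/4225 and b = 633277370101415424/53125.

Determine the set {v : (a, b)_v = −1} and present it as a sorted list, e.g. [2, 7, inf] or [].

[2, 5, 11, 17, 29, 37]

(a, b) ≡ (122322, 3091110) mod (ℚ^×)²; places V = {2, 3, 5, 7, 11, 13, 17, 19, 29, 37, 53, ∞}.
(a,b)_∞: sgn(122322)=+, sgn(3091110)=+, so +1.
(a,b)_2: α=11, β=9; u≡1, v≡3 (mod 8); ε(u)ε(v)=0·1, αω(v)=11·1, βω(u)=9·0; sum ≡ 1  ⇒  -1.
(a,b)_7: α=2, u≡2; β=2, v≡1 (mod 7); (2|7)=+1, (1|7)=+1; sign (−1)^0·+1^2·+1^2 = +1.
(a,b)_29: α=1, u≡6; β=1, v≡19 (mod 29); (6|29)=+1, (19|29)=-1; sign (−1)^0·+1^1·-1^1 = -1.
(a,b)_13: α=-2, u≡2; β=0, v≡3 (mod 13); (2|13)=-1, (3|13)=+1; sign (−1)^0·-1^0·+1^-2 = +1.
(a,b)_11: α=2, u≡7; β=1, v≡5 (mod 11); (7|11)=-1, (5|11)=+1; sign (−1)^0·-1^1·+1^2 = -1.
(a,b)_19: α=3, u≡11; β=3, v≡3 (mod 19); (11|19)=+1, (3|19)=-1; sign (−1)^1·+1^3·-1^3 = +1.
(a,b)_17: α=0, u≡10; β=-1, v≡16 (mod 17); (10|17)=-1, (16|17)=+1; sign (−1)^0·-1^-1·+1^0 = -1.
(a,b)_3: α=1, u≡1; β=1, v≡2 (mod 3); (1|3)=+1, (2|3)=-1; sign (−1)^1·+1^1·-1^1 = +1.
(a,b)_5: α=-2, u≡3; β=-5, v≡2 (mod 5); (3|5)=-1, (2|5)=-1; sign (−1)^0·-1^-5·-1^-2 = -1.
(a,b)_53: α=2, u≡3; β=2, v≡42 (mod 53); (3|53)=-1, (42|53)=+1; sign (−1)^0·-1^2·+1^2 = +1.
(a,b)_37: α=3, u≡13; β=2, v≡14 (mod 37); (13|37)=-1, (14|37)=-1; sign (−1)^0·-1^2·-1^3 = -1.
|Ram(122322, 3091110)| = 6, even; anisotropic at {2, 5, 11, 17, 29, 37}.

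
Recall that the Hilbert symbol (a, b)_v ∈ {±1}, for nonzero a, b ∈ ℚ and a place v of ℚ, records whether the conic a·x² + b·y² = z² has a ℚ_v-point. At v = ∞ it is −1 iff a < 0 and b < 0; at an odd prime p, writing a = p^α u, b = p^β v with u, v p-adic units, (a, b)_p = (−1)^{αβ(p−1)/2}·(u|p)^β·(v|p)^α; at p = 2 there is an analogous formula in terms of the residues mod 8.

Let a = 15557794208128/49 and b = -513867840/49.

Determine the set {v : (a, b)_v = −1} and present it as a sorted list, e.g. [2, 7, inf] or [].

[2, 5, 23, 37]

Mod squares: a ≡ 1702, b ≡ -5865. Check v ∈ {∞, 2, 3, 5, 7, 17, 19, 23, 37}.
v=3: a=3^0·(≡1), b=3^1·(≡1) mod 3; (1|3)=+1, (1|3)=+1; (−1)^{0·1·1}·(+1)^1·(+1)^0 = +1.
v=17: a=17^2·(≡8), b=17^1·(≡12) mod 17; (8|17)=+1, (12|17)=-1; (−1)^{2·1·8}·(+1)^1·(-1)^2 = +1.
v=2: v_2(a)=7, v_2(b)=6; units ≡ 3, 7 (mod 8); ε·ε+αω+βω = 1·1+7·0+6·1 ≡ 1  ⇒  (a,b)_2 = -1.
v=5: a=5^0·(≡2), b=5^1·(≡3) mod 5; (2|5)=-1, (3|5)=-1; (−1)^{0·1·2}·(-1)^1·(-1)^0 = -1.
v=37: a=37^3·(≡27), b=37^2·(≡22) mod 37; (27|37)=+1, (22|37)=-1; (−1)^{3·2·18}·(+1)^2·(-1)^3 = -1.
v=19: a=19^2·(≡9), b=19^0·(≡9) mod 19; (9|19)=+1, (9|19)=+1; (−1)^{2·0·9}·(+1)^0·(+1)^2 = +1.
v=∞: 1702 > 0 and -5865 < 0  ⇒  (a,b)_∞ = +1.
v=7: a=7^-2·(≡4), b=7^-2·(≡4) mod 7; (4|7)=+1, (4|7)=+1; (−1)^{-2·-2·3}·(+1)^-2·(+1)^-2 = +1.
v=23: a=23^1·(≡15), b=23^1·(≡17) mod 23; (15|23)=-1, (17|23)=-1; (−1)^{1·1·11}·(-1)^1·(-1)^1 = -1.
Ram(1702, -5865) = {2, 5, 23, 37}; no ℚ_2-point on the conic.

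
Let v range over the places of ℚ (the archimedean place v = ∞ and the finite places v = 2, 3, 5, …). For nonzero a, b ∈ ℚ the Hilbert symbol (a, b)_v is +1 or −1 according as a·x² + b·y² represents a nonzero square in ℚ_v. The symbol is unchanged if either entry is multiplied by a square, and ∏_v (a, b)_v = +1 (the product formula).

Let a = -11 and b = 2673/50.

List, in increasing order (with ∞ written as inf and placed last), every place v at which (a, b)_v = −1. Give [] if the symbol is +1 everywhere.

[2, 11]

Mod squares: a ≡ -11, b ≡ 66. Check v ∈ {∞, 2, 3, 5, 11}.
v=2: v_2(a)=0, v_2(b)=-1; units ≡ 5, 1 (mod 8); ε·ε+αω+βω = 0·0+0·0+-1·1 ≡ 1  ⇒  (a,b)_2 = -1.
v=∞: -11 < 0 and 66 > 0  ⇒  (a,b)_∞ = +1.
v=5: a=5^0·(≡4), b=5^-2·(≡4) mod 5; (4|5)=+1, (4|5)=+1; (−1)^{0·-2·2}·(+1)^-2·(+1)^0 = +1.
v=3: a=3^0·(≡1), b=3^5·(≡1) mod 3; (1|3)=+1, (1|3)=+1; (−1)^{0·5·1}·(+1)^5·(+1)^0 = +1.
v=11: a=11^1·(≡10), b=11^1·(≡2) mod 11; (10|11)=-1, (2|11)=-1; (−1)^{1·1·5}·(-1)^1·(-1)^1 = -1.
(-11, 66 / ℚ) ramifies at {2, 11}: a division algebra.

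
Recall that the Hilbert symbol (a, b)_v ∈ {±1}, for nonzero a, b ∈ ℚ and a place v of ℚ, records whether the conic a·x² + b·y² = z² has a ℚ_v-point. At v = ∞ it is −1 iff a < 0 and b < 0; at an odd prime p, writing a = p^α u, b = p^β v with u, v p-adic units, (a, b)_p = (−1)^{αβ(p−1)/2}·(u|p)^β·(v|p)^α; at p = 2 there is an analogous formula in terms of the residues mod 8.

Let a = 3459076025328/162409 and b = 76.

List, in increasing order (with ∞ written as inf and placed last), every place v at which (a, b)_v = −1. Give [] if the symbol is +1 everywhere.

(a, b) ≡ (1247, 19) mod (ℚ^×)²; places V = {2, 3, 7, 11, 13, 19, 29, 31, 43, ∞}.
(a,b)_2: α=4, β=2; u≡7, v≡3 (mod 8); ε(u)ε(v)=1·1, αω(v)=4·1, βω(u)=2·0; sum ≡ 1  ⇒  -1.
(a,b)_29: α=1, u≡12; β=0, v≡18 (mod 29); (12|29)=-1, (18|29)=-1; sign (−1)^0·-1^0·-1^1 = -1.
(a,b)_19: α=2, u≡3; β=1, v≡4 (mod 19); (3|19)=-1, (4|19)=+1; sign (−1)^0·-1^1·+1^2 = -1.
(a,b)_11: α=2, u≡5; β=0, v≡10 (mod 11); (5|11)=+1, (10|11)=-1; sign (−1)^0·+1^0·-1^2 = +1.
(a,b)_31: α=-2, u≡16; β=0, v≡14 (mod 31); (16|31)=+1, (14|31)=+1; sign (−1)^0·+1^0·+1^-2 = +1.
(a,b)_3: α=4, u≡2; β=0, v≡1 (mod 3); (2|3)=-1, (1|3)=+1; sign (−1)^0·-1^0·+1^4 = +1.
(a,b)_13: α=-2, u≡12; β=0, v≡11 (mod 13); (12|13)=+1, (11|13)=-1; sign (−1)^0·+1^0·-1^-2 = +1.
(a,b)_∞: sgn(1247)=+, sgn(19)=+, so +1.
(a,b)_7: α=2, u≡4; β=0, v≡6 (mod 7); (4|7)=+1, (6|7)=-1; sign (−1)^0·+1^0·-1^2 = +1.
(a,b)_43: α=1, u≡42; β=0, v≡33 (mod 43); (42|43)=-1, (33|43)=-1; sign (−1)^0·-1^0·-1^1 = -1.
(1247, 19 / ℚ) ramifies at {2, 19, 29, 43}: a division algebra.

[2, 19, 29, 43]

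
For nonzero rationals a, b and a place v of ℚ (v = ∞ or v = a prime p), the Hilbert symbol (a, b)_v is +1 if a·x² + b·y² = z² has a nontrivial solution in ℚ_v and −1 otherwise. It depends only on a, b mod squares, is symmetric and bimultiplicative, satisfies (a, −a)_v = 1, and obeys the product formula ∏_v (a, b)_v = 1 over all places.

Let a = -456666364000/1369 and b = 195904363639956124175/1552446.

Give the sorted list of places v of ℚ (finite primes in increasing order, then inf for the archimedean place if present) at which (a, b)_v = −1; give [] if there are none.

(a, b) ≡ (-1357510, 17458) mod (ℚ^×)²; places V = {2, 3, 5, 7, 11, 19, 29, 37, 41, 43, ∞}.
(a,b)_29: α=2, u≡20; β=5, v≡9 (mod 29); (20|29)=+1, (9|29)=+1; sign (−1)^0·+1^5·+1^2 = +1.
(a,b)_2: α=5, β=-1; u≡5, v≡1 (mod 8); ε(u)ε(v)=0·0, αω(v)=5·0, βω(u)=-1·1; sum ≡ 1  ⇒  -1.
(a,b)_41: α=1, u≡20; β=2, v≡2 (mod 41); (20|41)=+1, (2|41)=+1; sign (−1)^0·+1^2·+1^1 = +1.
(a,b)_19: α=0, u≡10; β=2, v≡16 (mod 19); (10|19)=-1, (16|19)=+1; sign (−1)^0·-1^2·+1^0 = +1.
(a,b)_3: α=0, u≡2; β=-4, v≡1 (mod 3); (2|3)=-1, (1|3)=+1; sign (−1)^0·-1^-4·+1^0 = +1.
(a,b)_43: α=1, u≡31; β=1, v≡32 (mod 43); (31|43)=+1, (32|43)=-1; sign (−1)^1·+1^1·-1^1 = +1.
(a,b)_5: α=3, u≡2; β=2, v≡2 (mod 5); (2|5)=-1, (2|5)=-1; sign (−1)^0·-1^2·-1^3 = -1.
(a,b)_7: α=1, u≡3; β=-1, v≡2 (mod 7); (3|7)=-1, (2|7)=+1; sign (−1)^1·-1^-1·+1^1 = +1.
(a,b)_∞: sgn(-1357510)=−, sgn(17458)=+, so +1.
(a,b)_37: α=-2, u≡31; β=-2, v≡35 (mod 37); (31|37)=-1, (35|37)=-1; sign (−1)^0·-1^-2·-1^-2 = +1.
(a,b)_11: α=1, u≡7; β=4, v≡9 (mod 11); (7|11)=-1, (9|11)=+1; sign (−1)^0·-1^4·+1^1 = +1.
(-1357510, 17458 / ℚ) ramifies at {2, 5}: a division algebra.

[2, 5]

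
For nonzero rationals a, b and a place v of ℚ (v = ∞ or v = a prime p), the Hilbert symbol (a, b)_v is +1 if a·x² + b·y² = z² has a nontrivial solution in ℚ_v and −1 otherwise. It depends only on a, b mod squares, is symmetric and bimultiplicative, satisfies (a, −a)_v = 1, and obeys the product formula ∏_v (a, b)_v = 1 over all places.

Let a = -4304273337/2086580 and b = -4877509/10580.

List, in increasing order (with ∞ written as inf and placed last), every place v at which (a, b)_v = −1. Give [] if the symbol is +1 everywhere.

Mod squares: a ≡ -3565, b ≡ -2945. Check v ∈ {∞, 2, 3, 5, 7, 13, 17, 19, 23, 31}.
v=19: a=19^-2·(≡5), b=19^1·(≡7) mod 19; (5|19)=+1, (7|19)=+1; (−1)^{-2·1·9}·(+1)^1·(+1)^-2 = +1.
v=13: a=13^2·(≡10), b=13^2·(≡7) mod 13; (10|13)=+1, (7|13)=-1; (−1)^{2·2·6}·(+1)^2·(-1)^2 = +1.
v=31: a=31^1·(≡16), b=31^1·(≡26) mod 31; (16|31)=+1, (26|31)=-1; (−1)^{1·1·15}·(+1)^1·(-1)^1 = +1.
v=17: a=17^-2·(≡11), b=17^0·(≡2) mod 17; (11|17)=-1, (2|17)=+1; (−1)^{-2·0·8}·(-1)^0·(+1)^-2 = +1.
v=2: v_2(a)=-2, v_2(b)=-2; units ≡ 3, 7 (mod 8); ε·ε+αω+βω = 1·1+-2·0+-2·1 ≡ 1  ⇒  (a,b)_2 = -1.
v=23: a=23^1·(≡12), b=23^-2·(≡20) mod 23; (12|23)=+1, (20|23)=-1; (−1)^{1·-2·11}·(+1)^-2·(-1)^1 = -1.
v=∞: -3565 < 0 and -2945 < 0  ⇒  (a,b)_∞ = -1.
v=7: a=7^2·(≡6), b=7^2·(≡2) mod 7; (6|7)=-1, (2|7)=+1; (−1)^{2·2·3}·(-1)^2·(+1)^2 = +1.
v=3: a=3^6·(≡2), b=3^0·(≡1) mod 3; (2|3)=-1, (1|3)=+1; (−1)^{6·0·1}·(-1)^0·(+1)^6 = +1.
v=5: a=5^-1·(≡3), b=5^-1·(≡1) mod 5; (3|5)=-1, (1|5)=+1; (−1)^{-1·-1·2}·(-1)^-1·(+1)^-1 = -1.
|Ram(-3565, -2945)| = 4, even; anisotropic at {2, 5, 23, ∞}.

[2, 5, 23, inf]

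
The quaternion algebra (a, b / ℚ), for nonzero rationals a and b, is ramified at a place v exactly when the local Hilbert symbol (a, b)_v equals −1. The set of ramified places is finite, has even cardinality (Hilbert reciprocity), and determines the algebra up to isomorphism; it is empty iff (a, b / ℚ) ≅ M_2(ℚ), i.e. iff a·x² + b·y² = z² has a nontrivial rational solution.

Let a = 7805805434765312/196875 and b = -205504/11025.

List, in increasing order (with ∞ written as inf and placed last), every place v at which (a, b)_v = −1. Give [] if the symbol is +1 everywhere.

Mod squares: a ≡ 70, b ≡ -19. Check v ∈ {∞, 2, 3, 5, 7, 13, 19}.
v=3: a=3^-2·(≡1), b=3^-2·(≡2) mod 3; (1|3)=+1, (2|3)=-1; (−1)^{-2·-2·1}·(+1)^-2·(-1)^-2 = +1.
v=2: v_2(a)=21, v_2(b)=6; units ≡ 3, 5 (mod 8); ε·ε+αω+βω = 1·0+21·1+6·1 ≡ 1  ⇒  (a,b)_2 = -1.
v=19: a=19^4·(≡2), b=19^1·(≡18) mod 19; (2|19)=-1, (18|19)=-1; (−1)^{4·1·9}·(-1)^1·(-1)^4 = -1.
v=7: a=7^-1·(≡5), b=7^-2·(≡2) mod 7; (5|7)=-1, (2|7)=+1; (−1)^{-1·-2·3}·(-1)^-2·(+1)^-1 = +1.
v=5: a=5^-5·(≡4), b=5^-2·(≡1) mod 5; (4|5)=+1, (1|5)=+1; (−1)^{-5·-2·2}·(+1)^-2·(+1)^-5 = +1.
v=∞: 70 > 0 and -19 < 0  ⇒  (a,b)_∞ = +1.
v=13: a=13^4·(≡2), b=13^2·(≡6) mod 13; (2|13)=-1, (6|13)=-1; (−1)^{4·2·6}·(-1)^2·(-1)^4 = +1.
(70, -19 / ℚ) ramifies at {2, 19}: a division algebra.

[2, 19]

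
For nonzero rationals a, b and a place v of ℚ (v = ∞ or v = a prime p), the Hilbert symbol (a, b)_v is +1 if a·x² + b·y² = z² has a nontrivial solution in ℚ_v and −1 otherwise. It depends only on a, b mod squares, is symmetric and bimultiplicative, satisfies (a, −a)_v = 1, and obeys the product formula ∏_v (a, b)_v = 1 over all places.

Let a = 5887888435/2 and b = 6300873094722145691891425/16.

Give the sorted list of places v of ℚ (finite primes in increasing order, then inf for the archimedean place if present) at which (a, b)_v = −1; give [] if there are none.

(a, b) ≡ (101270, 181753) mod (ℚ^×)²; places V = {2, 5, 11, 13, 19, 31, 41, ∞}.
(a,b)_13: α=1, u≡10; β=3, v≡7 (mod 13); (10|13)=+1, (7|13)=-1; sign (−1)^0·+1^3·-1^1 = -1.
(a,b)_5: α=1, u≡1; β=2, v≡2 (mod 5); (1|5)=+1, (2|5)=-1; sign (−1)^0·+1^2·-1^1 = -1.
(a,b)_19: α=1, u≡12; β=2, v≡2 (mod 19); (12|19)=-1, (2|19)=-1; sign (−1)^0·-1^2·-1^1 = -1.
(a,b)_31: α=2, u≡13; β=5, v≡14 (mod 31); (13|31)=-1, (14|31)=+1; sign (−1)^0·-1^5·+1^2 = -1.
(a,b)_41: α=1, u≡33; β=3, v≡39 (mod 41); (33|41)=+1, (39|41)=+1; sign (−1)^0·+1^3·+1^1 = +1.
(a,b)_11: α=2, u≡4; β=5, v≡4 (mod 11); (4|11)=+1, (4|11)=+1; sign (−1)^0·+1^5·+1^2 = +1.
(a,b)_2: α=-1, β=-4; u≡3, v≡1 (mod 8); ε(u)ε(v)=1·0, αω(v)=-1·0, βω(u)=-4·1; sum ≡ 0  ⇒  +1.
(a,b)_∞: sgn(101270)=+, sgn(181753)=+, so +1.
Ram(101270, 181753) = {5, 13, 19, 31}; no ℚ_5-point on the conic.

[5, 13, 19, 31]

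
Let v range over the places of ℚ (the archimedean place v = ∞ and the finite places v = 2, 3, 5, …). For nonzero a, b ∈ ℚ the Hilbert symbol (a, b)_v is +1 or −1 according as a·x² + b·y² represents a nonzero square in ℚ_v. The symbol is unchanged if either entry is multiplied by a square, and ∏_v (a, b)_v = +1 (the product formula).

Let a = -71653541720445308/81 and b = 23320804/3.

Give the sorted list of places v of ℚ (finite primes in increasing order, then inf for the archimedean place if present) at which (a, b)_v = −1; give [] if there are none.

(a, b) ≡ (-527, 17490603) mod (ℚ^×)²; places V = {2, 3, 13, 17, 23, 31, 37, ∞}.
(a,b)_3: α=-4, u≡1; β=-1, v≡1 (mod 3); (1|3)=+1, (1|3)=+1; sign (−1)^0·+1^-1·+1^-4 = +1.
(a,b)_2: α=2, β=2; u≡1, v≡3 (mod 8); ε(u)ε(v)=0·1, αω(v)=2·1, βω(u)=2·0; sum ≡ 0  ⇒  +1.
(a,b)_∞: sgn(-527)=−, sgn(17490603)=+, so +1.
(a,b)_17: α=3, u≡10; β=1, v≡16 (mod 17); (10|17)=-1, (16|17)=+1; sign (−1)^0·-1^1·+1^3 = -1.
(a,b)_23: α=2, u≡3; β=1, v≡13 (mod 23); (3|23)=+1, (13|23)=+1; sign (−1)^0·+1^1·+1^2 = +1.
(a,b)_37: α=2, u≡9; β=1, v≡36 (mod 37); (9|37)=+1, (36|37)=+1; sign (−1)^0·+1^1·+1^2 = +1.
(a,b)_13: α=2, u≡7; β=1, v≡4 (mod 13); (7|13)=-1, (4|13)=+1; sign (−1)^0·-1^1·+1^2 = -1.
(a,b)_31: α=3, u≡18; β=1, v≡23 (mod 31); (18|31)=+1, (23|31)=-1; sign (−1)^1·+1^1·-1^3 = +1.
Ram(-527, 17490603) = {13, 17}; no ℚ_13-point on the conic.

[13, 17]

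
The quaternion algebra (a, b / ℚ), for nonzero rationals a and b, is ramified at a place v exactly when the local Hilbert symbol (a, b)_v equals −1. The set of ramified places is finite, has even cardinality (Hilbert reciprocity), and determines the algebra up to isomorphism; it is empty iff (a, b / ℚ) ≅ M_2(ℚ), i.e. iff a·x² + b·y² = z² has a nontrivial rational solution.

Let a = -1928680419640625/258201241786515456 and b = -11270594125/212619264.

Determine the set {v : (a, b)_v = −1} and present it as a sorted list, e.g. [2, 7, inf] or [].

[2, 5, 11, 13, 17, inf]

(a, b) ≡ (-7293, -36465) mod (ℚ^×)²; places V = {2, 3, 5, 7, 11, 13, 17, 37, 47, ∞}.
(a,b)_2: α=-22, β=-12; u≡3, v≡7 (mod 8); ε(u)ε(v)=1·1, αω(v)=-22·0, βω(u)=-12·1; sum ≡ 1  ⇒  -1.
(a,b)_17: α=1, u≡2; β=1, v≡14 (mod 17); (2|17)=+1, (14|17)=-1; sign (−1)^0·+1^1·-1^1 = -1.
(a,b)_7: α=4, u≡4; β=4, v≡3 (mod 7); (4|7)=+1, (3|7)=-1; sign (−1)^0·+1^4·-1^4 = +1.
(a,b)_13: α=-1, u≡7; β=-1, v≡1 (mod 13); (7|13)=-1, (1|13)=+1; sign (−1)^0·-1^-1·+1^-1 = -1.
(a,b)_∞: sgn(-7293)=−, sgn(-36465)=−, so -1.
(a,b)_37: α=2, u≡4; β=0, v≡5 (mod 37); (4|37)=+1, (5|37)=-1; sign (−1)^0·+1^0·-1^2 = +1.
(a,b)_47: α=2, u≡46; β=2, v≡9 (mod 47); (46|47)=-1, (9|47)=+1; sign (−1)^0·-1^2·+1^2 = +1.
(a,b)_5: α=6, u≡3; β=3, v≡3 (mod 5); (3|5)=-1, (3|5)=-1; sign (−1)^0·-1^3·-1^6 = -1.
(a,b)_11: α=-7, u≡8; β=-3, v≡6 (mod 11); (8|11)=-1, (6|11)=-1; sign (−1)^1·-1^-3·-1^-7 = -1.
(a,b)_3: α=-5, u≡2; β=-1, v≡1 (mod 3); (2|3)=-1, (1|3)=+1; sign (−1)^1·-1^-1·+1^-5 = +1.
Ram(-7293, -36465) = {2, 5, 11, 13, 17, ∞}; no ℚ_2-point on the conic.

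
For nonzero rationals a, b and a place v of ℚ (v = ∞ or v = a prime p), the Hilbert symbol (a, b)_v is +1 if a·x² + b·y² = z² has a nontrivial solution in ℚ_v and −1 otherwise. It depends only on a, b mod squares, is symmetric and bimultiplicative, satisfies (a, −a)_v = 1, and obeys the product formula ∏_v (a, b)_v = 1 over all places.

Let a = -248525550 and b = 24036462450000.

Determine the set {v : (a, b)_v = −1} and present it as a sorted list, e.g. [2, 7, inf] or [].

Mod squares: a ≡ -78, b ≡ 5005. Check v ∈ {∞, 2, 3, 5, 7, 11, 13, 17}.
v=3: a=3^3·(≡1), b=3^4·(≡1) mod 3; (1|3)=+1, (1|3)=+1; (−1)^{3·4·1}·(+1)^4·(+1)^3 = +1.
v=11: a=11^0·(≡2), b=11^3·(≡3) mod 11; (2|11)=-1, (3|11)=+1; (−1)^{0·3·5}·(-1)^3·(+1)^0 = -1.
v=13: a=13^1·(≡8), b=13^1·(≡7) mod 13; (8|13)=-1, (7|13)=-1; (−1)^{1·1·6}·(-1)^1·(-1)^1 = +1.
v=17: a=17^2·(≡12), b=17^0·(≡6) mod 17; (12|17)=-1, (6|17)=-1; (−1)^{2·0·8}·(-1)^0·(-1)^2 = +1.
v=∞: -78 < 0 and 5005 > 0  ⇒  (a,b)_∞ = +1.
v=5: a=5^2·(≡3), b=5^5·(≡4) mod 5; (3|5)=-1, (4|5)=+1; (−1)^{2·5·2}·(-1)^5·(+1)^2 = -1.
v=2: v_2(a)=1, v_2(b)=4; units ≡ 1, 5 (mod 8); ε·ε+αω+βω = 0·0+1·1+4·0 ≡ 1  ⇒  (a,b)_2 = -1.
v=7: a=7^2·(≡5), b=7^3·(≡4) mod 7; (5|7)=-1, (4|7)=+1; (−1)^{2·3·3}·(-1)^3·(+1)^2 = -1.
|Ram(-78, 5005)| = 4, even; anisotropic at {2, 5, 7, 11}.

[2, 5, 7, 11]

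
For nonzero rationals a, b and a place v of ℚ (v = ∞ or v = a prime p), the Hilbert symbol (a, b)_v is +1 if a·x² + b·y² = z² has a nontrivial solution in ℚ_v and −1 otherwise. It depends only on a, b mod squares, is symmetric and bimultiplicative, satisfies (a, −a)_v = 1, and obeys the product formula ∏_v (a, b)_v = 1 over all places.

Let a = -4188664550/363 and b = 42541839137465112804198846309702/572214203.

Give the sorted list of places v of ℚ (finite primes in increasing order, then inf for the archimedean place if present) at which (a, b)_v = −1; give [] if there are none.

[19, 23]

Mod squares: a ≡ -209346, b ≡ 2079474. Check v ∈ {∞, 2, 3, 5, 7, 11, 17, 19, 23, 29, 37, 41}.
v=41: a=41^1·(≡24), b=41^4·(≡25) mod 41; (24|41)=-1, (25|41)=+1; (−1)^{1·4·20}·(-1)^4·(+1)^1 = +1.
v=29: a=29^0·(≡22), b=29^1·(≡19) mod 29; (22|29)=+1, (19|29)=-1; (−1)^{0·1·14}·(+1)^1·(-1)^0 = +1.
v=23: a=23^1·(≡2), b=23^4·(≡15) mod 23; (2|23)=+1, (15|23)=-1; (−1)^{1·4·11}·(+1)^4·(-1)^1 = -1.
v=17: a=17^0·(≡16), b=17^-1·(≡7) mod 17; (16|17)=+1, (7|17)=-1; (−1)^{0·-1·8}·(+1)^-1·(-1)^0 = +1.
v=5: a=5^2·(≡1), b=5^0·(≡4) mod 5; (1|5)=+1, (4|5)=+1; (−1)^{2·0·2}·(+1)^0·(+1)^2 = +1.
v=2: v_2(a)=1, v_2(b)=1; units ≡ 7, 1 (mod 8); ε·ε+αω+βω = 1·0+1·0+1·0 ≡ 0  ⇒  (a,b)_2 = +1.
v=7: a=7^4·(≡3), b=7^14·(≡3) mod 7; (3|7)=-1, (3|7)=-1; (−1)^{4·14·3}·(-1)^14·(-1)^4 = +1.
v=∞: -209346 < 0 and 2079474 > 0  ⇒  (a,b)_∞ = +1.
v=11: a=11^-2·(≡6), b=11^-6·(≡9) mod 11; (6|11)=-1, (9|11)=+1; (−1)^{-2·-6·5}·(-1)^-6·(+1)^-2 = +1.
v=3: a=3^-1·(≡1), b=3^3·(≡2) mod 3; (1|3)=+1, (2|3)=-1; (−1)^{-1·3·1}·(+1)^3·(-1)^-1 = +1.
v=37: a=37^1·(≡9), b=37^3·(≡28) mod 37; (9|37)=+1, (28|37)=+1; (−1)^{1·3·18}·(+1)^3·(+1)^1 = +1.
v=19: a=19^0·(≡10), b=19^-1·(≡4) mod 19; (10|19)=-1, (4|19)=+1; (−1)^{0·-1·9}·(-1)^-1·(+1)^0 = -1.
Ram(-209346, 2079474) = {19, 23}; no ℚ_19-point on the conic.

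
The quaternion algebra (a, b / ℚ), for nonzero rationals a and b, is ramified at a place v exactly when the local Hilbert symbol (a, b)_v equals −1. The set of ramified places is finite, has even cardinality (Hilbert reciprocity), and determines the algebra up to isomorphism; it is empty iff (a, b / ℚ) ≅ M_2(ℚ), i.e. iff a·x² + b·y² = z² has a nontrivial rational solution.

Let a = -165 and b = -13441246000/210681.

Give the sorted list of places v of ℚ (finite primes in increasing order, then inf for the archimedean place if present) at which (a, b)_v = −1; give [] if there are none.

[3, 7, 23, inf]

(a, b) ≡ (-165, -198835) mod (ℚ^×)²; places V = {2, 3, 5, 7, 11, 13, 17, 19, 23, ∞}.
(a,b)_17: α=0, u≡5; β=-2, v≡12 (mod 17); (5|17)=-1, (12|17)=-1; sign (−1)^0·-1^-2·-1^0 = +1.
(a,b)_2: α=0, β=4; u≡3, v≡5 (mod 8); ε(u)ε(v)=1·0, αω(v)=0·1, βω(u)=4·1; sum ≡ 0  ⇒  +1.
(a,b)_∞: sgn(-165)=−, sgn(-198835)=−, so -1.
(a,b)_5: α=1, u≡2; β=3, v≡2 (mod 5); (2|5)=-1, (2|5)=-1; sign (−1)^0·-1^3·-1^1 = +1.
(a,b)_13: α=0, u≡4; β=3, v≡7 (mod 13); (4|13)=+1, (7|13)=-1; sign (−1)^0·+1^3·-1^0 = +1.
(a,b)_23: α=0, u≡19; β=1, v≡9 (mod 23); (19|23)=-1, (9|23)=+1; sign (−1)^0·-1^1·+1^0 = -1.
(a,b)_7: α=0, u≡3; β=1, v≡4 (mod 7); (3|7)=-1, (4|7)=+1; sign (−1)^0·-1^1·+1^0 = -1.
(a,b)_19: α=0, u≡6; β=1, v≡16 (mod 19); (6|19)=+1, (16|19)=+1; sign (−1)^0·+1^1·+1^0 = +1.
(a,b)_11: α=1, u≡7; β=0, v≡3 (mod 11); (7|11)=-1, (3|11)=+1; sign (−1)^0·-1^0·+1^1 = +1.
(a,b)_3: α=1, u≡2; β=-6, v≡2 (mod 3); (2|3)=-1, (2|3)=-1; sign (−1)^0·-1^-6·-1^1 = -1.
|Ram(-165, -198835)| = 4, even; anisotropic at {3, 7, 23, ∞}.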